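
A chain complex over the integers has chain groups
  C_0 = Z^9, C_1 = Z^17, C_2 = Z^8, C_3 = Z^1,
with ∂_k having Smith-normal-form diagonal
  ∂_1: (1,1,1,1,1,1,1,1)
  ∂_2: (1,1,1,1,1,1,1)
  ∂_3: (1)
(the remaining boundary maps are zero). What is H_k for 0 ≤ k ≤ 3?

H_0: b_0 = 9 − 0 − 8 = 1; torsion from ∂_1 factors > 1: none. So H_0 = Z.
H_1: b_1 = 17 − 8 − 7 = 2; torsion from ∂_2 factors > 1: none. So H_1 = Z^2.
H_2: b_2 = 8 − 7 − 1 = 0; torsion from ∂_3 factors > 1: none. So H_2 = 0.
H_3: b_3 = 1 − 1 − 0 = 0; torsion from ∂_4 factors > 1: none. So H_3 = 0.

H_0 = Z,  H_1 = Z^2,  H_2 = 0,  H_3 = 0.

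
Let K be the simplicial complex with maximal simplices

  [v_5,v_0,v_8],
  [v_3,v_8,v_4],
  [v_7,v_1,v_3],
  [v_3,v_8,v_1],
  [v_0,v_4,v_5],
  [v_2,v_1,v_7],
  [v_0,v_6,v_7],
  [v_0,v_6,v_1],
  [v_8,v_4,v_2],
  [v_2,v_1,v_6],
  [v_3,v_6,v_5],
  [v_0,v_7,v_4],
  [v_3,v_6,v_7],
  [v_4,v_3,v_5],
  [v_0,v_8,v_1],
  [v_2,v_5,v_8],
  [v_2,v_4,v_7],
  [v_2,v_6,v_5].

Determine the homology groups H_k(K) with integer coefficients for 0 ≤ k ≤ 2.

Fix the vertex order v_0 < v_1 < v_2 < v_3 < v_4 < v_5 < v_6 < v_7 < v_8 and write every simplex with vertices in increasing order. Then dim K = 2 and the simplices of K are:

  0-simplices (9): [v_0], [v_1], [v_2], [v_3], [v_4], [v_5], [v_6], [v_7], [v_8]
  1-simplices (27): (27 of them)
  2-simplices (18): (18 of them)

Hence C_0 ≅ Z^9, C_1 ≅ Z^27, C_2 ≅ Z^18.

The boundary map ∂_1: C_1 → C_0 maps an edge to its endpoints' difference, ∂[p,q] = q − p. For instance
  ∂[v_1,v_6] = [v_6] − [v_1].
The 9×27 boundary matrix has rank 8 and Smith normal form diag(1,1,1,1,1,1,1,1).

∂_2: C_2 → C_1 maps a triangle to the signed sum of its edges. For instance
  ∂[v_0,v_1,v_6] = [v_1,v_6] − [v_0,v_6] + [v_0,v_1],
  ∂[v_0,v_6,v_7] = [v_6,v_7] − [v_0,v_7] + [v_0,v_6].
The 27×18 boundary matrix has rank 18 and Smith normal form diag(1,1,1,1,1,1,1,1,1,1,1,1,1,1,1,1,1,2).

From H_k ≅ ker(∂_k) / im(∂_{k+1}) we obtain:

  H_0: rank C_0 − rank ∂_1 = 9 − 8 = 1, and the invariant factors of ∂_1 are all 1, so H_0 = Z.
  H_1: rank ker ∂_1 − rank ∂_2 = (27 − 8) − 18 = 1, and ∂_2 has invariant factor 2 > 1, so H_1 = Z ⊕ Z/2.
  H_2: rank ker ∂_2 − rank ∂_3 = (18 − 18) − 0 = 0, and there is no ∂_3, so H_2 = 0.

H_0 = Z,  H_1 = Z ⊕ Z/2,  H_2 = 0.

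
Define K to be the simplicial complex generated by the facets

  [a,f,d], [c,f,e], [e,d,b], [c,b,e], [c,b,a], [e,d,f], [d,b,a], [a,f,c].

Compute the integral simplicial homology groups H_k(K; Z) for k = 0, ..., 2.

H_0 = Z,  H_1 = 0,  H_2 = Z.

Take the total order a < b < c < d < e < f on the vertex set. Then K (dimension 2) consists of the simplices:

  0-simplices (6): a, b, c, d, e, f
  1-simplices (12): ab, ac, ad, af, bc, bd, be, ce, cf, de, df, ef
  2-simplices (8): abc, abd, acf, adf, bce, bde, cef, def

so the chain groups are C_0 ≅ Z^6, C_1 ≅ Z^12, C_2 ≅ Z^8.

Boundary ∂_1: C_1 → C_0 maps an edge to its endpoints' difference, ∂[p,q] = q − p. For instance
  ∂bd = d − b.
As a 6×12 matrix over Z this has rank 5, with invariant factors (1,1,1,1,1).

The boundary map ∂_2: C_2 → C_1 maps a triangle to the signed sum of its edges. For instance
  ∂cef = ef − cf + ce,
  ∂acf = cf − af + ac.
The resulting 12×8 matrix has rank 7, and its Smith normal form has invariant factors (1,1,1,1,1,1,1).

Now H_k = ker ∂_k / im ∂_{k+1}, so:

  H_0: rank C_0 − rank ∂_1 = 6 − 5 = 1, and the invariant factors of ∂_1 are all 1, so H_0 = Z.
  H_1: rank ker ∂_1 − rank ∂_2 = (12 − 5) − 7 = 0, and the invariant factors of ∂_2 are all 1, so H_1 = 0.
  H_2: rank ker ∂_2 − rank ∂_3 = (8 − 7) − 0 = 1, and there is no ∂_3, so H_2 = Z.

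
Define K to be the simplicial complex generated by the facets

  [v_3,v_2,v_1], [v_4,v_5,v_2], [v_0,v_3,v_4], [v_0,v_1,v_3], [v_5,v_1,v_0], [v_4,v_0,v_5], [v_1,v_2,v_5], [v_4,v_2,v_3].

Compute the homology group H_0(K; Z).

H_0 = Z.

Take the total order v_0 < v_1 < v_2 < v_3 < v_4 < v_5 on the vertex set. Then K (dimension 2) consists of the simplices:

  0-simplices (6): [v_0], [v_1], [v_2], [v_3], [v_4], [v_5]
  1-simplices (12): [v_0,v_1], [v_0,v_3], [v_0,v_4], [v_0,v_5], [v_1,v_2], [v_1,v_3], [v_1,v_5], [v_2,v_3], [v_2,v_4], [v_2,v_5], [v_3,v_4], [v_4,v_5]
  2-simplices (8): [v_0,v_1,v_3], [v_0,v_1,v_5], [v_0,v_3,v_4], [v_0,v_4,v_5], [v_1,v_2,v_3], [v_1,v_2,v_5], [v_2,v_3,v_4], [v_2,v_4,v_5]

so the chain groups are C_0 ≅ Z^6, C_1 ≅ Z^12, C_2 ≅ Z^8.

Boundary ∂_1: C_1 → C_0 sends each edge [p,q] (with p < q) to q − p.
The 6×12 boundary matrix has rank 5 and Smith normal form diag(1,1,1,1,1).

Boundary ∂_2: C_2 → C_1 acts by ∂[p,q,r] = [q,r] − [p,r] + [p,q]. For instance
  ∂[v_0,v_1,v_3] = [v_1,v_3] − [v_0,v_3] + [v_0,v_1],
  ∂[v_2,v_3,v_4] = [v_3,v_4] − [v_2,v_4] + [v_2,v_3].
The 12×8 boundary matrix has rank 7 and Smith normal form diag(1,1,1,1,1,1,1).

Computing H_k = (kernel of ∂_k) / (image of ∂_{k+1}):

  H_0: rank C_0 − rank ∂_1 = 6 − 5 = 1, and the invariant factors of ∂_1 are all 1, so H_0 ≅ Z.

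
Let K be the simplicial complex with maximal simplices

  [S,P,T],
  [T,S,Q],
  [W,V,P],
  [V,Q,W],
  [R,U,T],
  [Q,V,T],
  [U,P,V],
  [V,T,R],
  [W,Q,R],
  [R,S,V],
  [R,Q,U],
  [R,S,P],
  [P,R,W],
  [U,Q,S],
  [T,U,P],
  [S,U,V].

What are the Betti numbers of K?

b_0 = 1, b_1 = 2, b_2 = 1.

K has 8 vertices, 24 edges, 16 triangles.
rank ∂_0 = 0, rank ∂_1 = 7 ⇒ b_0 = 8 − 0 − 7 = 1; all invariant factors of ∂_1 are 1 so no torsion. So H_0 = Z.
rank ∂_1 = 7, rank ∂_2 = 15 ⇒ b_1 = 24 − 7 − 15 = 2; all invariant factors of ∂_2 are 1 so no torsion. So H_1 = Z^2.
rank ∂_2 = 15, rank ∂_3 = 0 ⇒ b_2 = 16 − 15 − 0 = 1. So H_2 = Z.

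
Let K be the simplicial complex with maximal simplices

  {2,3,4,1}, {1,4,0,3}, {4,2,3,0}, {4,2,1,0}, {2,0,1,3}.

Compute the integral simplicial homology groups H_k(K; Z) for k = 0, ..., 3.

Order the vertices as 0 < 1 < 2 < 3 < 4. Listing each simplex with vertices in this order, K has dimension 3 with simplices:

  0-simplices (5): [0], [1], [2], [3], [4]
  1-simplices (10): [0,1], [0,2], [0,3], [0,4], [1,2], [1,3], [1,4], [2,3], [2,4], [3,4]
  2-simplices (10): [0,1,2], [0,1,3], [0,1,4], [0,2,3], [0,2,4], [0,3,4], [1,2,3], [1,2,4], [1,3,4], [2,3,4]
  3-simplices (5): [0,1,2,3], [0,1,2,4], [0,1,3,4], [0,2,3,4], [1,2,3,4]

so the chain groups are C_0 ≅ Z^5, C_1 ≅ Z^10, C_2 ≅ Z^10, C_3 ≅ Z^5.

The boundary map ∂_1: C_1 → C_0 is given by ∂[p,q] = [q] − [p]. For instance
  ∂[1,2] = [2] − [1].
The 5×10 boundary matrix has rank 4 and Smith normal form diag(1,1,1,1).

The boundary map ∂_2: C_2 → C_1 acts by ∂[p,q,r] = [q,r] − [p,r] + [p,q]. For instance
  ∂[0,2,4] = [2,4] − [0,4] + [0,2],
  ∂[2,3,4] = [3,4] − [2,4] + [2,3].
The 10×10 boundary matrix has rank 6 and Smith normal form diag(1,1,1,1,1,1).

The boundary map ∂_3: C_3 → C_2 sends each 3-simplex σ to the alternating sum Σ_i (−1)^i (σ with its i-th vertex removed). For instance
  ∂[1,2,3,4] = [2,3,4] − [1,3,4] + [1,2,4] − [1,2,3],
  ∂[0,2,3,4] = [2,3,4] − [0,3,4] + [0,2,4] − [0,2,3].
This gives a 10×5 integer matrix of rank 4; reducing to Smith normal form yields diagonal entries (1,1,1,1).

From H_k ≅ ker(∂_k) / im(∂_{k+1}) we obtain:

  H_0: rank C_0 − rank ∂_1 = 5 − 4 = 1, and the invariant factors of ∂_1 are all 1, so H_0 ≅ Z.
  H_1: rank ker ∂_1 − rank ∂_2 = (10 − 4) − 6 = 0, and the invariant factors of ∂_2 are all 1, so H_1 ≅ 0.
  H_2: rank ker ∂_2 − rank ∂_3 = (10 − 6) − 4 = 0, and the invariant factors of ∂_3 are all 1, so H_2 ≅ 0.
  H_3: rank ker ∂_3 − rank ∂_4 = (5 − 4) − 0 = 1, and there is no ∂_4, so H_3 ≅ Z.

H_0 = Z,  H_1 = 0,  H_2 = 0,  H_3 = Z.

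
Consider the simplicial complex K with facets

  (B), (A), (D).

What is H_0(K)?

Take the total order A < B < D on the vertex set. Then K (dimension 0) consists of the simplices:

  0-simplices (3): A, B, D

Hence C_0 ≅ Z^3.

Reading off H_k = ker ∂_k / im ∂_{k+1}:

  H_0: rank C_0 − rank ∂_1 = 3 − 0 = 3, and there is no ∂_1, so H_0 = Z^3.

H_0 ≅ Z^3.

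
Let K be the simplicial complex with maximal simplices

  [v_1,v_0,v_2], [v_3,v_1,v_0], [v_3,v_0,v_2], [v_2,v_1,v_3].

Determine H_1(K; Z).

H_1 ≅ 0.

Order the vertices as v_0 < v_1 < v_2 < v_3. Listing each simplex with vertices in this order, K has dimension 2 with simplices:

  0-simplices (4): [v_0], [v_1], [v_2], [v_3]
  1-simplices (6): [v_0,v_1], [v_0,v_2], [v_0,v_3], [v_1,v_2], [v_1,v_3], [v_2,v_3]
  2-simplices (4): [v_0,v_1,v_2], [v_0,v_1,v_3], [v_0,v_2,v_3], [v_1,v_2,v_3]

giving chain groups C_0 ≅ Z^4, C_1 ≅ Z^6, C_2 ≅ Z^4.

The boundary map ∂_1: C_1 → C_0 sends each edge [p,q] (with p < q) to q − p. For instance
  ∂[v_0,v_2] = [v_2] − [v_0].
The 4×6 boundary matrix has rank 3 and Smith normal form diag(1,1,1).

Boundary ∂_2: C_2 → C_1 acts by ∂[p,q,r] = [q,r] − [p,r] + [p,q]. For instance
  ∂[v_0,v_2,v_3] = [v_2,v_3] − [v_0,v_3] + [v_0,v_2],
  ∂[v_0,v_1,v_2] = [v_1,v_2] − [v_0,v_2] + [v_0,v_1].
The resulting 6×4 matrix has rank 3, and its Smith normal form has invariant factors (1,1,1).

From H_k ≅ ker(∂_k) / im(∂_{k+1}) we obtain:

  H_1: rank ker ∂_1 − rank ∂_2 = (6 − 3) − 3 = 0, and the invariant factors of ∂_2 are all 1, so H_1 = 0.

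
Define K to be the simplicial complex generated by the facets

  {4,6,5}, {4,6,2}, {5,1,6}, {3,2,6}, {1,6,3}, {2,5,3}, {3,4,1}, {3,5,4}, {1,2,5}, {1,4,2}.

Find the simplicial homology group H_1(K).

H_1 ≅ Z/2Z.

Take the total order 1 < 2 < 3 < 4 < 5 < 6 on the vertex set. Then K (dimension 2) consists of the simplices:

  0-simplices (6): [1], [2], [3], [4], [5], [6]
  1-simplices (15): [1,2], [1,3], [1,4], [1,5], [1,6], [2,3], [2,4], [2,5], [2,6], [3,4], [3,5], [3,6], [4,5], [4,6], [5,6]
  2-simplices (10): [1,2,4], [1,2,5], [1,3,4], [1,3,6], [1,5,6], [2,3,5], [2,3,6], [2,4,6], [3,4,5], [4,5,6]

giving chain groups C_0 ≅ Z^6, C_1 ≅ Z^15, C_2 ≅ Z^10.

The boundary map ∂_1: C_1 → C_0 maps an edge to its endpoints' difference, ∂[p,q] = q − p. For instance
  ∂[2,4] = [4] − [2].
This gives a 6×15 integer matrix of rank 5; reducing to Smith normal form yields diagonal entries (1,1,1,1,1).

Boundary ∂_2: C_2 → C_1 acts by ∂[p,q,r] = [q,r] − [p,r] + [p,q]. For instance
  ∂[3,4,5] = [4,5] − [3,5] + [3,4],
  ∂[1,2,5] = [2,5] − [1,5] + [1,2].
This gives a 15×10 integer matrix of rank 10; reducing to Smith normal form yields diagonal entries (1,1,1,1,1,1,1,1,1,2).

Computing H_k = (kernel of ∂_k) / (image of ∂_{k+1}):

  H_1: rank ker ∂_1 − rank ∂_2 = (15 − 5) − 10 = 0, and ∂_2 has invariant factor 2 > 1, so H_1 = Z/2Z.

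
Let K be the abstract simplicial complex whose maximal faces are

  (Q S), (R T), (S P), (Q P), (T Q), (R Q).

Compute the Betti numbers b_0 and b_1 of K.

Take the total order P < Q < R < S < T on the vertex set. Then K (dimension 1) consists of the simplices:

  0-simplices (5): P, Q, R, S, T
  1-simplices (6): PQ, PS, QR, QS, QT, RT

giving chain groups C_0 ≅ Z^5, C_1 ≅ Z^6.

The boundary map ∂_1: C_1 → C_0 sends each edge [p,q] (with p < q) to q − p.
The resulting 5×6 matrix has rank 4, and its Smith normal form has invariant factors (1,1,1,1).

Computing H_k = (kernel of ∂_k) / (image of ∂_{k+1}):

  H_0: rank C_0 − rank ∂_1 = 5 − 4 = 1, and the invariant factors of ∂_1 are all 1, so H_0 = Z.
  H_1: rank ker ∂_1 − rank ∂_2 = (6 − 4) − 0 = 2, and there is no ∂_2, so H_1 = Z^2.

As a check, the Euler characteristic is 5 − 6 = -1, which agrees with 1 − 2 = -1.
(K is a triangulation of a wedge of 2 circles.)

Hence the Betti numbers are b_0 = 1, b_1 = 2.

b_0 = 1, b_1 = 2.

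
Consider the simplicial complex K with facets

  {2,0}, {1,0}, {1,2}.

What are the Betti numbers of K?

b_0 = 1, b_1 = 1.

Order the vertices as 0 < 1 < 2. Listing each simplex with vertices in this order, K has dimension 1 with simplices:

  0-simplices (3): [0], [1], [2]
  1-simplices (3): [0,1], [0,2], [1,2]

Hence C_0 ≅ Z^3, C_1 ≅ Z^3.

Boundary ∂_1: C_1 → C_0 sends each edge [p,q] (with p < q) to q − p. For instance
  ∂[0,2] = [2] − [0].
The 3×3 boundary matrix has rank 2 and Smith normal form diag(1,1).

Reading off H_k = ker ∂_k / im ∂_{k+1}:

  H_0: rank C_0 − rank ∂_1 = 3 − 2 = 1, and the invariant factors of ∂_1 are all 1, so H_0 = Z.
  H_1: rank ker ∂_1 − rank ∂_2 = (3 − 2) − 0 = 1, and there is no ∂_2, so H_1 = Z.

Hence the Betti numbers are b_0 = 1, b_1 = 1.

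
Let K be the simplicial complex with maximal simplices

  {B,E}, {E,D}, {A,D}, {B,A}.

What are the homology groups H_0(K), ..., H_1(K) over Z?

Take the total order A < B < D < E on the vertex set. Then K (dimension 1) consists of the simplices:

  0-simplices (4): A, B, D, E
  1-simplices (4): AB, AD, BE, DE

Hence C_0 ≅ Z^4, C_1 ≅ Z^4.

The boundary map ∂_1: C_1 → C_0 maps an edge to its endpoints' difference, ∂[p,q] = q − p. For instance
  ∂DE = E − D.
This gives a 4×4 integer matrix of rank 3; reducing to Smith normal form yields diagonal entries (1,1,1).

Reading off H_k = ker ∂_k / im ∂_{k+1}:

  H_0: rank C_0 − rank ∂_1 = 4 − 3 = 1, and the invariant factors of ∂_1 are all 1, so H_0 = Z.
  H_1: rank ker ∂_1 − rank ∂_2 = (4 − 3) − 0 = 1, and there is no ∂_2, so H_1 = Z.

H_0 = Z,  H_1 = Z.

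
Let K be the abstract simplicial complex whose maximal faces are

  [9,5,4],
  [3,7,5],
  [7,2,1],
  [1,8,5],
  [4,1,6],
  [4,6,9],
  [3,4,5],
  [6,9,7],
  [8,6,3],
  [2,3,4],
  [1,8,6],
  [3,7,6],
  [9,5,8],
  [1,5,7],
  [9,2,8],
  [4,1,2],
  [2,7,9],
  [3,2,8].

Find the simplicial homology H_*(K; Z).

H_0 ≅ Z,  H_1 ≅ Z^2,  H_2 ≅ Z.

Fix the vertex order 1 < 2 < 3 < 4 < 5 < 6 < 7 < 8 < 9 and write every simplex with vertices in increasing order. Then dim K = 2 and the simplices of K are:

  0-simplices (9): [1], [2], [3], [4], [5], [6], [7], [8], [9]
  1-simplices (27): (27 of them)
  2-simplices (18): [1,2,4], [1,2,7], [1,4,6], [1,5,7], [1,5,8], [1,6,8], [2,3,4], [2,3,8], [2,7,9], [2,8,9], [3,4,5], [3,5,7], [3,6,7], [3,6,8], [4,5,9], [4,6,9], [5,8,9], [6,7,9]

Hence C_0 ≅ Z^9, C_1 ≅ Z^27, C_2 ≅ Z^18.

∂_1: C_1 → C_0 maps an edge to its endpoints' difference, ∂[p,q] = q − p.
The resulting 9×27 matrix has rank 8, and its Smith normal form has invariant factors (1,1,1,1,1,1,1,1).

∂_2: C_2 → C_1 sends each 2-simplex [p,q,r] to [q,r] − [p,r] + [p,q]. For instance
  ∂[1,6,8] = [6,8] − [1,8] + [1,6],
  ∂[2,8,9] = [8,9] − [2,9] + [2,8].
This gives a 27×18 integer matrix of rank 17; reducing to Smith normal form yields diagonal entries (1,1,1,1,1,1,1,1,1,1,1,1,1,1,1,1,1).

Reading off H_k = ker ∂_k / im ∂_{k+1}:

  H_0: rank C_0 − rank ∂_1 = 9 − 8 = 1, and the invariant factors of ∂_1 are all 1, so H_0 = Z.
  H_1: rank ker ∂_1 − rank ∂_2 = (27 − 8) − 17 = 2, and the invariant factors of ∂_2 are all 1, so H_1 = Z^2.
  H_2: rank ker ∂_2 − rank ∂_3 = (18 − 17) − 0 = 1, and there is no ∂_3, so H_2 = Z.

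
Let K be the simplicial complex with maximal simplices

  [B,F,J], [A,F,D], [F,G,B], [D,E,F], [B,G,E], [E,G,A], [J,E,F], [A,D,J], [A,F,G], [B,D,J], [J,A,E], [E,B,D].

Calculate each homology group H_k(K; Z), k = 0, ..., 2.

Order the vertices as A < B < D < E < F < G < J. Listing each simplex with vertices in this order, K has dimension 2 with simplices:

  0-simplices (7): A, B, D, E, F, G, J
  1-simplices (18): AD, AE, AF, AG, AJ, BD, BE, BF, BG, BJ, DE, DF, DJ, EF, EG, EJ, FG, FJ
  2-simplices (12): ADF, ADJ, AEG, AEJ, AFG, BDE, BDJ, BEG, BFG, BFJ, DEF, EFJ

Hence C_0 ≅ Z^7, C_1 ≅ Z^18, C_2 ≅ Z^12.

∂_1: C_1 → C_0 maps an edge to its endpoints' difference, ∂[p,q] = q − p.
This gives a 7×18 integer matrix of rank 6; reducing to Smith normal form yields diagonal entries (1,1,1,1,1,1).

∂_2: C_2 → C_1 sends each 2-simplex [p,q,r] to [q,r] − [p,r] + [p,q]. For instance
  ∂ADJ = DJ − AJ + AD,
  ∂BDE = DE − BE + BD.
As a 18×12 matrix over Z this has rank 12, with invariant factors (1,1,1,1,1,1,1,1,1,1,1,2).

From H_k ≅ ker(∂_k) / im(∂_{k+1}) we obtain:

  H_0: rank C_0 − rank ∂_1 = 7 − 6 = 1, and the invariant factors of ∂_1 are all 1, so H_0 ≅ Z.
  H_1: rank ker ∂_1 − rank ∂_2 = (18 − 6) − 12 = 0, and ∂_2 has invariant factor 2 > 1, so H_1 ≅ Z_2.
  H_2: rank ker ∂_2 − rank ∂_3 = (12 − 12) − 0 = 0, and there is no ∂_3, so H_2 ≅ 0.

H_0 ≅ Z,  H_1 ≅ Z_2,  H_2 = 0.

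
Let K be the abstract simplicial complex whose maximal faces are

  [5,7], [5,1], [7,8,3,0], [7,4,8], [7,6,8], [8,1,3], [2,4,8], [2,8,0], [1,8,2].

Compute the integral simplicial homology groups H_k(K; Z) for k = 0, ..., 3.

H_0 ≅ Z,  H_1 ≅ Z,  H_2 = 0,  H_3 = 0.

Order the vertices as 0 < 1 < 2 < 3 < 4 < 5 < 6 < 7 < 8. Listing each simplex with vertices in this order, K has dimension 3 with simplices:

  0-simplices (9): [0], [1], [2], [3], [4], [5], [6], [7], [8]
  1-simplices (18): [0,2], [0,3], [0,7], [0,8], [1,2], [1,3], [1,5], [1,8], [2,4], [2,8], [3,7], [3,8], [4,7], [4,8], [5,7], [6,7], [6,8], [7,8]
  2-simplices (10): [0,2,8], [0,3,7], [0,3,8], [0,7,8], [1,2,8], [1,3,8], [2,4,8], [3,7,8], [4,7,8], [6,7,8]
  3-simplices (1): [0,3,7,8]

so the chain groups are C_0 ≅ Z^9, C_1 ≅ Z^18, C_2 ≅ Z^10, C_3 ≅ Z^1.

The boundary map ∂_1: C_1 → C_0 sends each edge [p,q] (with p < q) to q − p. For instance
  ∂[3,8] = [8] − [3].
This gives a 9×18 integer matrix of rank 8; reducing to Smith normal form yields diagonal entries (1,1,1,1,1,1,1,1).

Boundary ∂_2: C_2 → C_1 maps a triangle to the signed sum of its edges. For instance
  ∂[4,7,8] = [7,8] − [4,8] + [4,7],
  ∂[0,3,7] = [3,7] − [0,7] + [0,3].
As a 18×10 matrix over Z this has rank 9, with invariant factors (1,1,1,1,1,1,1,1,1).

The boundary map ∂_3: C_3 → C_2 sends each 3-simplex σ to the alternating sum Σ_i (−1)^i (σ with its i-th vertex removed). For instance
  ∂[0,3,7,8] = [3,7,8] − [0,7,8] + [0,3,8] − [0,3,7].
The 10×1 boundary matrix has rank 1 and Smith normal form diag(1).

Now H_k = ker ∂_k / im ∂_{k+1}, so:

  H_0: rank C_0 − rank ∂_1 = 9 − 8 = 1, and the invariant factors of ∂_1 are all 1, so H_0 = Z.
  H_1: rank ker ∂_1 − rank ∂_2 = (18 − 8) − 9 = 1, and the invariant factors of ∂_2 are all 1, so H_1 = Z.
  H_2: rank ker ∂_2 − rank ∂_3 = (10 − 9) − 1 = 0, and the invariant factors of ∂_3 are all 1, so H_2 = 0.
  H_3: rank ker ∂_3 − rank ∂_4 = (1 − 1) − 0 = 0, and there is no ∂_4, so H_3 = 0.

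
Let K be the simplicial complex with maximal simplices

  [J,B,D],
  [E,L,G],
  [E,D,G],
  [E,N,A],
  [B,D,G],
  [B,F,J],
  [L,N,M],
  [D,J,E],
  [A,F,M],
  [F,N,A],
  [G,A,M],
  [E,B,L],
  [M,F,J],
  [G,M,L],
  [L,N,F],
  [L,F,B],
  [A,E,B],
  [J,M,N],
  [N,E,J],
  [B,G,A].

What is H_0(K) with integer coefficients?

Fix the vertex order A < B < D < E < F < G < J < L < M < N and write every simplex with vertices in increasing order. Then dim K = 2 and the simplices of K are:

  0-simplices (10): A, B, D, E, F, G, J, L, M, N
  1-simplices (30): AB, AE, AF, AG, AM, AN, BD, BE, BF, BG, BJ, BL, DE, DG, DJ, EG, EJ, EL, EN, FJ, FL, FM, FN, GL, GM, JM, JN, LM, LN, MN
  2-simplices (20): ABE, ABG, AEN, AFM, AFN, AGM, BDG, BDJ, BEL, BFJ, BFL, DEG, DEJ, EGL, EJN, FJM, FLN, GLM, JMN, LMN

giving chain groups C_0 ≅ Z^10, C_1 ≅ Z^30, C_2 ≅ Z^20.

The boundary map ∂_1: C_1 → C_0 sends each edge [p,q] (with p < q) to q − p.
The resulting 10×30 matrix has rank 9, and its Smith normal form has invariant factors (1,1,1,1,1,1,1,1,1).

The boundary map ∂_2: C_2 → C_1 sends each 2-simplex [p,q,r] to [q,r] − [p,r] + [p,q]. For instance
  ∂BEL = EL − BL + BE,
  ∂DEJ = EJ − DJ + DE.
The resulting 30×20 matrix has rank 20, and its Smith normal form has invariant factors (1,1,1,1,1,1,1,1,1,1,1,1,1,1,1,1,1,1,1,2).

Now H_k = ker ∂_k / im ∂_{k+1}, so:

  H_0: rank C_0 − rank ∂_1 = 10 − 9 = 1, and the invariant factors of ∂_1 are all 1, so H_0 = Z.

(K is a triangulation of the Klein bottle.)

H_0 = Z.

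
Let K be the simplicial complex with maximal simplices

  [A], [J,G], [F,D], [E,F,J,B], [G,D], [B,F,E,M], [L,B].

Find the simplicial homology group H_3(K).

H_3 ≅ 0.

We work with the vertex ordering A < B < D < E < F < G < J < L < M. The simplices of K, each written with vertices in increasing order, are:

  0-simplices (9): A, B, D, E, F, G, J, L, M
  1-simplices (13): BE, BF, BJ, BL, BM, DF, DG, EF, EJ, EM, FJ, FM, GJ
  2-simplices (7): BEF, BEJ, BEM, BFJ, BFM, EFJ, EFM
  3-simplices (2): BEFJ, BEFM

giving chain groups C_0 ≅ Z^9, C_1 ≅ Z^13, C_2 ≅ Z^7, C_3 ≅ Z^2.

∂_1: C_1 → C_0 maps an edge to its endpoints' difference, ∂[p,q] = q − p.
The resulting 9×13 matrix has rank 7, and its Smith normal form has invariant factors (1,1,1,1,1,1,1).

Boundary ∂_2: C_2 → C_1 maps a triangle to the signed sum of its edges. For instance
  ∂BEM = EM − BM + BE,
  ∂BEF = EF − BF + BE.
The 13×7 boundary matrix has rank 5 and Smith normal form diag(1,1,1,1,1).

The boundary map ∂_3: C_3 → C_2 sends each 3-simplex σ to the alternating sum Σ_i (−1)^i (σ with its i-th vertex removed). For instance
  ∂BEFJ = EFJ − BFJ + BEJ − BEF,
  ∂BEFM = EFM − BFM + BEM − BEF.
As a 7×2 matrix over Z this has rank 2, with invariant factors (1,1).

Reading off H_k = ker ∂_k / im ∂_{k+1}:

  H_3: rank ker ∂_3 − rank ∂_4 = (2 − 2) − 0 = 0, and there is no ∂_4, so H_3 = 0.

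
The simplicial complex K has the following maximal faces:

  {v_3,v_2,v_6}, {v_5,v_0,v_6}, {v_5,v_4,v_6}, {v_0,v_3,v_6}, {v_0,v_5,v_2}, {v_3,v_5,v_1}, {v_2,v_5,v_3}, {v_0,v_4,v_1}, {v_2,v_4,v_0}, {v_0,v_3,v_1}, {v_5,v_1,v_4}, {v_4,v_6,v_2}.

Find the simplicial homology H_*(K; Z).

Take the total order v_0 < v_1 < v_2 < v_3 < v_4 < v_5 < v_6 on the vertex set. Then K (dimension 2) consists of the simplices:

  0-simplices (7): [v_0], [v_1], [v_2], [v_3], [v_4], [v_5], [v_6]
  1-simplices (18): (18 of them)
  2-simplices (12): (12 of them)

Hence C_0 ≅ Z^7, C_1 ≅ Z^18, C_2 ≅ Z^12.

Boundary ∂_1: C_1 → C_0 maps an edge to its endpoints' difference, ∂[p,q] = q − p. For instance
  ∂[v_2,v_4] = [v_4] − [v_2].
The resulting 7×18 matrix has rank 6, and its Smith normal form has invariant factors (1,1,1,1,1,1).

Boundary ∂_2: C_2 → C_1 acts by ∂[p,q,r] = [q,r] − [p,r] + [p,q]. For instance
  ∂[v_0,v_1,v_3] = [v_1,v_3] − [v_0,v_3] + [v_0,v_1],
  ∂[v_4,v_5,v_6] = [v_5,v_6] − [v_4,v_6] + [v_4,v_5].
The 18×12 boundary matrix has rank 12 and Smith normal form diag(1,1,1,1,1,1,1,1,1,1,1,2).

Reading off H_k = ker ∂_k / im ∂_{k+1}:

  H_0: rank C_0 − rank ∂_1 = 7 − 6 = 1, and the invariant factors of ∂_1 are all 1, so H_0 ≅ Z.
  H_1: rank ker ∂_1 − rank ∂_2 = (18 − 6) − 12 = 0, and ∂_2 has invariant factor 2 > 1, so H_1 ≅ Z/2Z.
  H_2: rank ker ∂_2 − rank ∂_3 = (12 − 12) − 0 = 0, and there is no ∂_3, so H_2 ≅ 0.

H_0 ≅ Z,  H_1 ≅ Z/2Z,  H_2 = 0.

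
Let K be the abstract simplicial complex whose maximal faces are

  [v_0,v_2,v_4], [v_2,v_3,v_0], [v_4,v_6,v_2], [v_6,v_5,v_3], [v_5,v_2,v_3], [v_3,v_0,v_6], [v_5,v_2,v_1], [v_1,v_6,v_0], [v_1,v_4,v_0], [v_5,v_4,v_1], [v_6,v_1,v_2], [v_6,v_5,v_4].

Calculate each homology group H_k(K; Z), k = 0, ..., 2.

H_0 ≅ Z,  H_1 ≅ Z/2,  H_2 = 0.

We work with the vertex ordering v_0 < v_1 < v_2 < v_3 < v_4 < v_5 < v_6. The simplices of K, each written with vertices in increasing order, are:

  0-simplices (7): [v_0], [v_1], [v_2], [v_3], [v_4], [v_5], [v_6]
  1-simplices (18): (18 of them)
  2-simplices (12): (12 of them)

giving chain groups C_0 ≅ Z^7, C_1 ≅ Z^18, C_2 ≅ Z^12.

Boundary ∂_1: C_1 → C_0 maps an edge to its endpoints' difference, ∂[p,q] = q − p. For instance
  ∂[v_3,v_6] = [v_6] − [v_3].
This gives a 7×18 integer matrix of rank 6; reducing to Smith normal form yields diagonal entries (1,1,1,1,1,1).

Boundary ∂_2: C_2 → C_1 maps a triangle to the signed sum of its edges. For instance
  ∂[v_0,v_1,v_4] = [v_1,v_4] − [v_0,v_4] + [v_0,v_1],
  ∂[v_1,v_2,v_6] = [v_2,v_6] − [v_1,v_6] + [v_1,v_2].
This gives a 18×12 integer matrix of rank 12; reducing to Smith normal form yields diagonal entries (1,1,1,1,1,1,1,1,1,1,1,2).

Computing H_k = (kernel of ∂_k) / (image of ∂_{k+1}):

  H_0: rank C_0 − rank ∂_1 = 7 − 6 = 1, and the invariant factors of ∂_1 are all 1, so H_0 = Z.
  H_1: rank ker ∂_1 − rank ∂_2 = (18 − 6) − 12 = 0, and ∂_2 has invariant factor 2 > 1, so H_1 = Z/2.
  H_2: rank ker ∂_2 − rank ∂_3 = (12 − 12) − 0 = 0, and there is no ∂_3, so H_2 = 0.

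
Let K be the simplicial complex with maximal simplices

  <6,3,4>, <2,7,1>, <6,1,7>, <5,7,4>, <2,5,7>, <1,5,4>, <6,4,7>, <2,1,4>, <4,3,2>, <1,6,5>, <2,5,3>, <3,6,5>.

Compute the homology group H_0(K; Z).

H_0 ≅ Z.

Order the vertices as 1 < 2 < 3 < 4 < 5 < 6 < 7. Listing each simplex with vertices in this order, K has dimension 2 with simplices:

  0-simplices (7): [1], [2], [3], [4], [5], [6], [7]
  1-simplices (18): [1,2], [1,4], [1,5], [1,6], [1,7], [2,3], [2,4], [2,5], [2,7], [3,4], [3,5], [3,6], [4,5], [4,6], [4,7], [5,6], [5,7], [6,7]
  2-simplices (12): [1,2,4], [1,2,7], [1,4,5], [1,5,6], [1,6,7], [2,3,4], [2,3,5], [2,5,7], [3,4,6], [3,5,6], [4,5,7], [4,6,7]

Hence C_0 ≅ Z^7, C_1 ≅ Z^18, C_2 ≅ Z^12.

∂_1: C_1 → C_0 maps an edge to its endpoints' difference, ∂[p,q] = q − p. For instance
  ∂[4,7] = [7] − [4].
The resulting 7×18 matrix has rank 6, and its Smith normal form has invariant factors (1,1,1,1,1,1).

∂_2: C_2 → C_1 maps a triangle to the signed sum of its edges. For instance
  ∂[3,4,6] = [4,6] − [3,6] + [3,4],
  ∂[1,4,5] = [4,5] − [1,5] + [1,4].
This gives a 18×12 integer matrix of rank 12; reducing to Smith normal form yields diagonal entries (1,1,1,1,1,1,1,1,1,1,1,2).

Computing H_k = (kernel of ∂_k) / (image of ∂_{k+1}):

  H_0: rank C_0 − rank ∂_1 = 7 − 6 = 1, and the invariant factors of ∂_1 are all 1, so H_0 = Z.

(K is a triangulation of the real projective plane RP^2.)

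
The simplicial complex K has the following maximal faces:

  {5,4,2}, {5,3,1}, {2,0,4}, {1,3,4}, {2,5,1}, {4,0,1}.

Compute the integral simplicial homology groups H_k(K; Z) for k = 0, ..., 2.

Take the total order 0 < 1 < 2 < 3 < 4 < 5 on the vertex set. Then K (dimension 2) consists of the simplices:

  0-simplices (6): [0], [1], [2], [3], [4], [5]
  1-simplices (12): [0,1], [0,2], [0,4], [1,2], [1,3], [1,4], [1,5], [2,4], [2,5], [3,4], [3,5], [4,5]
  2-simplices (6): [0,1,4], [0,2,4], [1,2,5], [1,3,4], [1,3,5], [2,4,5]

so the chain groups are C_0 ≅ Z^6, C_1 ≅ Z^12, C_2 ≅ Z^6.

∂_1: C_1 → C_0 maps an edge to its endpoints' difference, ∂[p,q] = q − p. For instance
  ∂[0,4] = [4] − [0].
This gives a 6×12 integer matrix of rank 5; reducing to Smith normal form yields diagonal entries (1,1,1,1,1).

Boundary ∂_2: C_2 → C_1 maps a triangle to the signed sum of its edges. For instance
  ∂[1,3,4] = [3,4] − [1,4] + [1,3],
  ∂[0,2,4] = [2,4] − [0,4] + [0,2].
The resulting 12×6 matrix has rank 6, and its Smith normal form has invariant factors (1,1,1,1,1,1).

Computing H_k = (kernel of ∂_k) / (image of ∂_{k+1}):

  H_0: rank C_0 − rank ∂_1 = 6 − 5 = 1, and the invariant factors of ∂_1 are all 1, so H_0 = Z.
  H_1: rank ker ∂_1 − rank ∂_2 = (12 − 5) − 6 = 1, and the invariant factors of ∂_2 are all 1, so H_1 = Z.
  H_2: rank ker ∂_2 − rank ∂_3 = (6 − 6) − 0 = 0, and there is no ∂_3, so H_2 = 0.

As a check, the Euler characteristic is 6 − 12 + 6 = 0, which agrees with 1 − 1 + 0 = 0.
(K is a triangulation of the cylinder S^1 x I.)

H_0 = Z,  H_1 = Z,  H_2 = 0.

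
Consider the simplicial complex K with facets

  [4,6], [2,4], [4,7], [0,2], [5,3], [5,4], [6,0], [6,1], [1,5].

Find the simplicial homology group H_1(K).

Order the vertices as 0 < 1 < 2 < 3 < 4 < 5 < 6 < 7. Listing each simplex with vertices in this order, K has dimension 1 with simplices:

  0-simplices (8): [0], [1], [2], [3], [4], [5], [6], [7]
  1-simplices (9): [0,2], [0,6], [1,5], [1,6], [2,4], [3,5], [4,5], [4,6], [4,7]

Hence C_0 ≅ Z^8, C_1 ≅ Z^9.

Boundary ∂_1: C_1 → C_0 maps an edge to its endpoints' difference, ∂[p,q] = q − p.
As a 8×9 matrix over Z this has rank 7, with invariant factors (1,1,1,1,1,1,1).

Now H_k = ker ∂_k / im ∂_{k+1}, so:

  H_1: rank ker ∂_1 − rank ∂_2 = (9 − 7) − 0 = 2, and there is no ∂_2, so H_1 ≅ Z^2.

H_1 ≅ Z^2.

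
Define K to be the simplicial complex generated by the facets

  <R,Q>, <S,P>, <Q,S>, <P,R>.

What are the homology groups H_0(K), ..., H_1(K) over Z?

H_0 = Z,  H_1 = Z.

Order the vertices as P < Q < R < S. Listing each simplex with vertices in this order, K has dimension 1 with simplices:

  0-simplices (4): P, Q, R, S
  1-simplices (4): PR, PS, QR, QS

giving chain groups C_0 ≅ Z^4, C_1 ≅ Z^4.

∂_1: C_1 → C_0 sends each edge [p,q] (with p < q) to q − p.
The resulting 4×4 matrix has rank 3, and its Smith normal form has invariant factors (1,1,1).

Computing H_k = (kernel of ∂_k) / (image of ∂_{k+1}):

  H_0: rank C_0 − rank ∂_1 = 4 − 3 = 1, and the invariant factors of ∂_1 are all 1, so H_0 ≅ Z.
  H_1: rank ker ∂_1 − rank ∂_2 = (4 − 3) − 0 = 1, and there is no ∂_2, so H_1 ≅ Z.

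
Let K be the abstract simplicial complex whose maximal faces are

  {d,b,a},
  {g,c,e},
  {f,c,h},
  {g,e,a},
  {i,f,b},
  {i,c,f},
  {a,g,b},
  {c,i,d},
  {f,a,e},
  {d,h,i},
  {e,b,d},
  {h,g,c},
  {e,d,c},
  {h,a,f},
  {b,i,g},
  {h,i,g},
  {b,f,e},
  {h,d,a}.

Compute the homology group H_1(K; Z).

Take the total order a < b < c < d < e < f < g < h < i on the vertex set. Then K (dimension 2) consists of the simplices:

  0-simplices (9): a, b, c, d, e, f, g, h, i
  1-simplices (27): ab, ad, ae, af, ag, ah, bd, be, bf, bg, bi, cd, ce, cf, cg, ch, ci, de, dh, di, ef, eg, fh, fi, gh, gi, hi
  2-simplices (18): abd, abg, adh, aef, aeg, afh, bde, bef, bfi, bgi, cde, cdi, ceg, cfh, cfi, cgh, dhi, ghi

giving chain groups C_0 ≅ Z^9, C_1 ≅ Z^27, C_2 ≅ Z^18.

Boundary ∂_1: C_1 → C_0 maps an edge to its endpoints' difference, ∂[p,q] = q − p.
This gives a 9×27 integer matrix of rank 8; reducing to Smith normal form yields diagonal entries (1,1,1,1,1,1,1,1).

The boundary map ∂_2: C_2 → C_1 maps a triangle to the signed sum of its edges. For instance
  ∂bde = de − be + bd,
  ∂abg = bg − ag + ab.
The resulting 27×18 matrix has rank 18, and its Smith normal form has invariant factors (1,1,1,1,1,1,1,1,1,1,1,1,1,1,1,1,1,2).

Computing H_k = (kernel of ∂_k) / (image of ∂_{k+1}):

  H_1: rank ker ∂_1 − rank ∂_2 = (27 − 8) − 18 = 1, and ∂_2 has invariant factor 2 > 1, so H_1 ≅ Z ⊕ Z/2Z.

H_1 = Z ⊕ Z/2Z.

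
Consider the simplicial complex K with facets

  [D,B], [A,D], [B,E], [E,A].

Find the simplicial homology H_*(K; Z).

K has 4 vertices, 4 edges.
rank ∂_0 = 0, rank ∂_1 = 3 ⇒ b_0 = 4 − 0 − 3 = 1; all invariant factors of ∂_1 are 1 so no torsion. So H_0 = Z.
rank ∂_1 = 3, rank ∂_2 = 0 ⇒ b_1 = 4 − 3 − 0 = 1. So H_1 = Z.

H_0 ≅ Z,  H_1 ≅ Z.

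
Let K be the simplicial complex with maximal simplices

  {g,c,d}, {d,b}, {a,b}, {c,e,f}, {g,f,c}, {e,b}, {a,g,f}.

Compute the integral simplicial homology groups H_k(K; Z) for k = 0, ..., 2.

We work with the vertex ordering a < b < c < d < e < f < g. The simplices of K, each written with vertices in increasing order, are:

  0-simplices (7): a, b, c, d, e, f, g
  1-simplices (12): ab, af, ag, bd, be, cd, ce, cf, cg, dg, ef, fg
  2-simplices (4): afg, cdg, cef, cfg

so the chain groups are C_0 ≅ Z^7, C_1 ≅ Z^12, C_2 ≅ Z^4.

Boundary ∂_1: C_1 → C_0 is given by ∂[p,q] = [q] − [p]. For instance
  ∂ag = g − a.
This gives a 7×12 integer matrix of rank 6; reducing to Smith normal form yields diagonal entries (1,1,1,1,1,1).

∂_2: C_2 → C_1 sends each 2-simplex [p,q,r] to [q,r] − [p,r] + [p,q]. For instance
  ∂cdg = dg − cg + cd,
  ∂afg = fg − ag + af.
As a 12×4 matrix over Z this has rank 4, with invariant factors (1,1,1,1).

Reading off H_k = ker ∂_k / im ∂_{k+1}:

  H_0: rank C_0 − rank ∂_1 = 7 − 6 = 1, and the invariant factors of ∂_1 are all 1, so H_0 = Z.
  H_1: rank ker ∂_1 − rank ∂_2 = (12 − 6) − 4 = 2, and the invariant factors of ∂_2 are all 1, so H_1 = Z^2.
  H_2: rank ker ∂_2 − rank ∂_3 = (4 − 4) − 0 = 0, and there is no ∂_3, so H_2 = 0.

H_0 = Z,  H_1 = Z^2,  H_2 = 0.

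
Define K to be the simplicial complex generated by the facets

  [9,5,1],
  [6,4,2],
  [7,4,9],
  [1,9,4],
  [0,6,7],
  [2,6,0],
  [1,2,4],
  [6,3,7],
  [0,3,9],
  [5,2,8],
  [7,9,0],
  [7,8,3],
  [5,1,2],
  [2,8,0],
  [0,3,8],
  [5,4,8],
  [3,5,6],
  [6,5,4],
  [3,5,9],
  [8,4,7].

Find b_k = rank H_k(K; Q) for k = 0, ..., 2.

b_0 = 1, b_1 = 1, b_2 = 0.

Take the total order 0 < 1 < 2 < 3 < 4 < 5 < 6 < 7 < 8 < 9 on the vertex set. Then K (dimension 2) consists of the simplices:

  0-simplices (10): [0], [1], [2], [3], [4], [5], [6], [7], [8], [9]
  1-simplices (30): (30 of them)
  2-simplices (20): (20 of them)

giving chain groups C_0 ≅ Z^10, C_1 ≅ Z^30, C_2 ≅ Z^20.

Boundary ∂_1: C_1 → C_0 is given by ∂[p,q] = [q] − [p].
This gives a 10×30 integer matrix of rank 9; reducing to Smith normal form yields diagonal entries (1,1,1,1,1,1,1,1,1).

∂_2: C_2 → C_1 sends each 2-simplex [p,q,r] to [q,r] − [p,r] + [p,q]. For instance
  ∂[1,4,9] = [4,9] − [1,9] + [1,4],
  ∂[2,5,8] = [5,8] − [2,8] + [2,5].
The resulting 30×20 matrix has rank 20, and its Smith normal form has invariant factors (1,1,1,1,1,1,1,1,1,1,1,1,1,1,1,1,1,1,1,2).

Now H_k = ker ∂_k / im ∂_{k+1}, so:

  H_0: rank C_0 − rank ∂_1 = 10 − 9 = 1, and the invariant factors of ∂_1 are all 1, so H_0 = Z.
  H_1: rank ker ∂_1 − rank ∂_2 = (30 − 9) − 20 = 1, and ∂_2 has invariant factor 2 > 1, so H_1 = Z ⊕ Z/2.
  H_2: rank ker ∂_2 − rank ∂_3 = (20 − 20) − 0 = 0, and there is no ∂_3, so H_2 = 0.

As a check, the Euler characteristic is 10 − 30 + 20 = 0, which agrees with 1 − 1 + 0 = 0.
(K is a triangulation of the Klein bottle.)

Hence the Betti numbers are b_0 = 1, b_1 = 1, b_2 = 0.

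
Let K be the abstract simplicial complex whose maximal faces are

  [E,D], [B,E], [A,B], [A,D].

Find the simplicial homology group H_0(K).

Take the total order A < B < D < E on the vertex set. Then K (dimension 1) consists of the simplices:

  0-simplices (4): A, B, D, E
  1-simplices (4): AB, AD, BE, DE

so the chain groups are C_0 ≅ Z^4, C_1 ≅ Z^4.

The boundary map ∂_1: C_1 → C_0 maps an edge to its endpoints' difference, ∂[p,q] = q − p.
As a 4×4 matrix over Z this has rank 3, with invariant factors (1,1,1).

From H_k ≅ ker(∂_k) / im(∂_{k+1}) we obtain:

  H_0: rank C_0 − rank ∂_1 = 4 − 3 = 1, and the invariant factors of ∂_1 are all 1, so H_0 = Z.

(K is a triangulation of the circle S^1.)

H_0 = Z.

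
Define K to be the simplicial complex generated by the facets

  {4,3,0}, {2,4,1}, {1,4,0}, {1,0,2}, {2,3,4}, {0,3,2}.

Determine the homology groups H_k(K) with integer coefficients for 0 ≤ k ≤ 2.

We work with the vertex ordering 0 < 1 < 2 < 3 < 4. The simplices of K, each written with vertices in increasing order, are:

  0-simplices (5): [0], [1], [2], [3], [4]
  1-simplices (9): [0,1], [0,2], [0,3], [0,4], [1,2], [1,4], [2,3], [2,4], [3,4]
  2-simplices (6): [0,1,2], [0,1,4], [0,2,3], [0,3,4], [1,2,4], [2,3,4]

so the chain groups are C_0 ≅ Z^5, C_1 ≅ Z^9, C_2 ≅ Z^6.

Boundary ∂_1: C_1 → C_0 sends each edge [p,q] (with p < q) to q − p. For instance
  ∂[1,2] = [2] − [1].
The 5×9 boundary matrix has rank 4 and Smith normal form diag(1,1,1,1).

The boundary map ∂_2: C_2 → C_1 sends each 2-simplex [p,q,r] to [q,r] − [p,r] + [p,q]. For instance
  ∂[0,1,2] = [1,2] − [0,2] + [0,1],
  ∂[0,2,3] = [2,3] − [0,3] + [0,2].
The resulting 9×6 matrix has rank 5, and its Smith normal form has invariant factors (1,1,1,1,1).

From H_k ≅ ker(∂_k) / im(∂_{k+1}) we obtain:

  H_0: rank C_0 − rank ∂_1 = 5 − 4 = 1, and the invariant factors of ∂_1 are all 1, so H_0 ≅ Z.
  H_1: rank ker ∂_1 − rank ∂_2 = (9 − 4) − 5 = 0, and the invariant factors of ∂_2 are all 1, so H_1 ≅ 0.
  H_2: rank ker ∂_2 − rank ∂_3 = (6 − 5) − 0 = 1, and there is no ∂_3, so H_2 ≅ Z.

H_0 ≅ Z,  H_1 = 0,  H_2 ≅ Z.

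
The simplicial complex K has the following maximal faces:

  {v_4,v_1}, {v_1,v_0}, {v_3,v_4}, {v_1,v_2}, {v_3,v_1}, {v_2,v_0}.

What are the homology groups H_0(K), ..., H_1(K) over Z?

We work with the vertex ordering v_0 < v_1 < v_2 < v_3 < v_4. The simplices of K, each written with vertices in increasing order, are:

  0-simplices (5): [v_0], [v_1], [v_2], [v_3], [v_4]
  1-simplices (6): [v_0,v_1], [v_0,v_2], [v_1,v_2], [v_1,v_3], [v_1,v_4], [v_3,v_4]

Hence C_0 ≅ Z^5, C_1 ≅ Z^6.

Boundary ∂_1: C_1 → C_0 is given by ∂[p,q] = [q] − [p]. For instance
  ∂[v_1,v_4] = [v_4] − [v_1].
The resulting 5×6 matrix has rank 4, and its Smith normal form has invariant factors (1,1,1,1).

Now H_k = ker ∂_k / im ∂_{k+1}, so:

  H_0: rank C_0 − rank ∂_1 = 5 − 4 = 1, and the invariant factors of ∂_1 are all 1, so H_0 ≅ Z.
  H_1: rank ker ∂_1 − rank ∂_2 = (6 − 4) − 0 = 2, and there is no ∂_2, so H_1 ≅ Z^2.

H_0 ≅ Z,  H_1 ≅ Z^2.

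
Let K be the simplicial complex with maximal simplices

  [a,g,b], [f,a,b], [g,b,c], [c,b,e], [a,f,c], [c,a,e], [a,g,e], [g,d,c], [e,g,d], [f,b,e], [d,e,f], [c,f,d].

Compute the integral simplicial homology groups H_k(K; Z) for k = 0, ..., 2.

H_0 = Z,  H_1 = Z/2,  H_2 = 0.

Order the vertices as a < b < c < d < e < f < g. Listing each simplex with vertices in this order, K has dimension 2 with simplices:

  0-simplices (7): a, b, c, d, e, f, g
  1-simplices (18): ab, ac, ae, af, ag, bc, be, bf, bg, cd, ce, cf, cg, de, df, dg, ef, eg
  2-simplices (12): abf, abg, ace, acf, aeg, bce, bcg, bef, cdf, cdg, def, deg

giving chain groups C_0 ≅ Z^7, C_1 ≅ Z^18, C_2 ≅ Z^12.

∂_1: C_1 → C_0 sends each edge [p,q] (with p < q) to q − p. For instance
  ∂ce = e − c.
The 7×18 boundary matrix has rank 6 and Smith normal form diag(1,1,1,1,1,1).

Boundary ∂_2: C_2 → C_1 acts by ∂[p,q,r] = [q,r] − [p,r] + [p,q]. For instance
  ∂cdf = df − cf + cd,
  ∂bce = ce − be + bc.
The resulting 18×12 matrix has rank 12, and its Smith normal form has invariant factors (1,1,1,1,1,1,1,1,1,1,1,2).

Now H_k = ker ∂_k / im ∂_{k+1}, so:

  H_0: rank C_0 − rank ∂_1 = 7 − 6 = 1, and the invariant factors of ∂_1 are all 1, so H_0 ≅ Z.
  H_1: rank ker ∂_1 − rank ∂_2 = (18 − 6) − 12 = 0, and ∂_2 has invariant factor 2 > 1, so H_1 ≅ Z/2.
  H_2: rank ker ∂_2 − rank ∂_3 = (12 − 12) − 0 = 0, and there is no ∂_3, so H_2 ≅ 0.

As a check, the Euler characteristic is 7 − 18 + 12 = 1, which agrees with 1 − 0 + 0 = 1.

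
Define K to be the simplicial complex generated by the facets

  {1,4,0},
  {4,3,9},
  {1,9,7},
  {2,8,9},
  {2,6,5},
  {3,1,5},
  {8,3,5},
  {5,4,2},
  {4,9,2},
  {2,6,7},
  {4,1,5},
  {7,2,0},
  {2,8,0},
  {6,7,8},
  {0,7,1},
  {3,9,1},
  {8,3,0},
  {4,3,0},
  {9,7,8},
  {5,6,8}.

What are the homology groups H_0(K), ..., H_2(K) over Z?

H_0 = Z,  H_1 = Z ⊕ Z/2,  H_2 = 0.

Take the total order 0 < 1 < 2 < 3 < 4 < 5 < 6 < 7 < 8 < 9 on the vertex set. Then K (dimension 2) consists of the simplices:

  0-simplices (10): [0], [1], [2], [3], [4], [5], [6], [7], [8], [9]
  1-simplices (30): (30 of them)
  2-simplices (20): (20 of them)

Hence C_0 ≅ Z^10, C_1 ≅ Z^30, C_2 ≅ Z^20.

∂_1: C_1 → C_0 maps an edge to its endpoints' difference, ∂[p,q] = q − p. For instance
  ∂[2,8] = [8] − [2].
The 10×30 boundary matrix has rank 9 and Smith normal form diag(1,1,1,1,1,1,1,1,1).

∂_2: C_2 → C_1 acts by ∂[p,q,r] = [q,r] − [p,r] + [p,q]. For instance
  ∂[2,4,9] = [4,9] − [2,9] + [2,4],
  ∂[1,3,5] = [3,5] − [1,5] + [1,3].
As a 30×20 matrix over Z this has rank 20, with invariant factors (1,1,1,1,1,1,1,1,1,1,1,1,1,1,1,1,1,1,1,2).

From H_k ≅ ker(∂_k) / im(∂_{k+1}) we obtain:

  H_0: rank C_0 − rank ∂_1 = 10 − 9 = 1, and the invariant factors of ∂_1 are all 1, so H_0 ≅ Z.
  H_1: rank ker ∂_1 − rank ∂_2 = (30 − 9) − 20 = 1, and ∂_2 has invariant factor 2 > 1, so H_1 ≅ Z ⊕ Z/2.
  H_2: rank ker ∂_2 − rank ∂_3 = (20 − 20) − 0 = 0, and there is no ∂_3, so H_2 ≅ 0.

(K is a triangulation of the Klein bottle.)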